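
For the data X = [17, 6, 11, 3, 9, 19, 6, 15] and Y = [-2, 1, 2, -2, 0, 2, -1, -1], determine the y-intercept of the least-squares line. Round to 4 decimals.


First find the slope: b1 = 0.0675.
Means: xbar = 10.7500, ybar = -0.1250.
b0 = ybar - b1 * xbar = -0.1250 - 0.0675 * 10.7500 = -0.8501.

-0.8501


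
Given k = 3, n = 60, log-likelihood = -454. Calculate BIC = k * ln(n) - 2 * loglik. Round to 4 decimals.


ln(60) = 4.094345.
k * ln(n) = 3 * 4.094345 = 12.283035.
-2L = 908.
BIC = 12.283035 + 908 = 920.283035, which rounds to 920.2830.

920.2830


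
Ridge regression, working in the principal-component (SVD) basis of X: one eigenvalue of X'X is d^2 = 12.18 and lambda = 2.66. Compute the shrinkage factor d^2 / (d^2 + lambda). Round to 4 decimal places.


d^2 + lambda = 12.18 + 2.66 = 14.8400.
Shrinkage factor = 12.18/14.8400 = 0.8208.

0.8208


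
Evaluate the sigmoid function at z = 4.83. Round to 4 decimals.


Compute exp(-4.8300) = 0.0080.
Sigmoid = 1 / (1 + 0.0080) = 1 / 1.0080 = 0.9921.

0.9921


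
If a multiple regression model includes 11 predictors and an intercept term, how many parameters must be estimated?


Total coefficients = number of predictors + 1 (for the intercept).
= 11 + 1 = 12.

12


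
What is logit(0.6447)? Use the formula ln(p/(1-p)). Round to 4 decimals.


The odds are p/(1-p) = 0.6447 / 0.3553 = 1.8145.
logit(p) = ln(1.8145) = 0.5958.

0.5958


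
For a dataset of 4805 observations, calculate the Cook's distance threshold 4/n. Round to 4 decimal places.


Cook's distance cutoff = 4/n = 4/4805.
= 0.0008.

0.0008


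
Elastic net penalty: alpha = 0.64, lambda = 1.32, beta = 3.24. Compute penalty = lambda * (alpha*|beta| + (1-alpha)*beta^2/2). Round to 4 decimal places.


Compute:
L1 = 0.64 * 3.24 = 2.0736.
L2 = 0.36 * 3.24^2 / 2 = 1.8896.
Penalty = 1.32 * (2.0736 + 1.8896) = 5.2314.

5.2314


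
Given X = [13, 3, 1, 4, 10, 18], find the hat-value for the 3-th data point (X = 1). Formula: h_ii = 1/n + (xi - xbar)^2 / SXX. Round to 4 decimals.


n = 6, xbar = 8.1667.
SXX = sum((xi - xbar)^2) = 218.8333.
h = 1/6 + (1 - 8.1667)^2 / 218.8333 = 0.4014.

0.4014


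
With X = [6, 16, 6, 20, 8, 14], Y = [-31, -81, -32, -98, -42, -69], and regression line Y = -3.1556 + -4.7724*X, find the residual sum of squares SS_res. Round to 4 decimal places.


Predicted values from Y = -3.1556 + -4.7724*X.
Residuals: [0.7900, -1.4860, -0.2100, 0.6036, -0.6652, 0.9692].
SSres = 4.6226.

4.6226


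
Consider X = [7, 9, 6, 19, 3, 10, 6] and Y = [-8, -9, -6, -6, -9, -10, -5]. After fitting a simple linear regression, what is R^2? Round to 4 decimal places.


Fit the OLS line: b0 = -8.1304, b1 = 0.0652.
SSres = 21.0435.
SStot = 21.7143.
R^2 = 1 - 21.0435/21.7143 = 0.0309.

0.0309


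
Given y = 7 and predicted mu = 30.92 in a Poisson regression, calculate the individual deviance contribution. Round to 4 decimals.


First: ln(7/30.92) = -1.485493.
Then: 7 * -1.485493 = -10.398451.
y - mu = 7 - 30.92 = -23.92.
D = 2(-10.398451 - -23.92) = 27.043098, which rounds to 27.0431.

27.0431


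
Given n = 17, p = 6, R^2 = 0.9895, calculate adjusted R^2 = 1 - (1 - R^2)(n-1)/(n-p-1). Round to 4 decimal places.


Plug in: Adj R^2 = 1 - (1 - 0.9895) * 16/10.
= 1 - 0.0105 * 16/10
= 1 - 0.1680 / 10
= 1 - 0.0168 = 0.9832.

0.9832


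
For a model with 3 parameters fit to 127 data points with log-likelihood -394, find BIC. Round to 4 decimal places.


k * ln(n) = 3 * ln(127) = 3 * 4.844187 = 14.532561.
-2 * loglik = -2 * (-394) = 788.
BIC = 14.532561 + 788 = 802.532561, which rounds to 802.5326.

802.5326


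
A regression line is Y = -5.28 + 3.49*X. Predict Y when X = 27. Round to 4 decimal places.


Substitute X = 27 into the equation:
Y = -5.28 + 3.49 * 27 = -5.28 + 94.2300 = 88.9500.

88.9500


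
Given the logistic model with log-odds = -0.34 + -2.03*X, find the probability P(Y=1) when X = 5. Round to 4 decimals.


Compute z = -0.34 + (-2.03)(5) = -10.4900.
exp(-z) = 35954.1574.
P = 1/(1 + 35954.1574) = 0.0000.

0.0000


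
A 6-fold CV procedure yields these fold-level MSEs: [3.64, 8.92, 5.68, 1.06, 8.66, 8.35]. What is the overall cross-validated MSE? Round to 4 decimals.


Sum of fold MSEs = 36.3100.
Average = 36.3100 / 6 = 6.0517.

6.0517


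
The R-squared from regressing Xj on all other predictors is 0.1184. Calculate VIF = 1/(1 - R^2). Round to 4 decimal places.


VIF = 1 / (1 - 0.1184).
= 1 / 0.8816 = 1.1343.

1.1343


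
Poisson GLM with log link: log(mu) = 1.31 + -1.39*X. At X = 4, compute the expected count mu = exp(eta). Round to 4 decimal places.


Compute eta = 1.31 + -1.39 * 4 = -4.2500.
Apply inverse link: mu = e^-4.2500 = 0.0143.

0.0143


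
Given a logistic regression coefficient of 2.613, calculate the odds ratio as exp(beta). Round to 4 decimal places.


The odds ratio is computed as:
OR = e^(2.613) = 13.6399.

13.6399


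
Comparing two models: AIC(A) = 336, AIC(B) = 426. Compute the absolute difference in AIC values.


|AIC_A - AIC_B| = |336 - 426| = 90.
Model A is preferred (lower AIC).

90


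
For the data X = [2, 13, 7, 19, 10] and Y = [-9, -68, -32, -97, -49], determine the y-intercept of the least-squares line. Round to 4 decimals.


First find the slope: b1 = -5.2703.
Means: xbar = 10.2000, ybar = -51.0000.
b0 = ybar - b1 * xbar = -51.0000 - -5.2703 * 10.2000 = 2.7568.

2.7568


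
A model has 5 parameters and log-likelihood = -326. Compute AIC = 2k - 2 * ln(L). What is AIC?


AIC = 2*5 - 2*(-326).
= 10 + 652 = 662.

662


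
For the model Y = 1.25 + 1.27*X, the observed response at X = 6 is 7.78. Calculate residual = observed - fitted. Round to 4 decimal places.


Compute yhat = 1.25 + (1.27)(6) = 8.8700.
Residual = actual - predicted = 7.78 - 8.8700 = -1.0900.

-1.0900


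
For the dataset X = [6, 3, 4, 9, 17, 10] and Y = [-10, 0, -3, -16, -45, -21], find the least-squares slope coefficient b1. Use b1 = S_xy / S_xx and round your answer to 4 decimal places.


The sample means are xbar = 8.1667 and ybar = -15.8333.
Compute S_xx = 130.8333 and S_xy = -415.1667.
Slope b1 = S_xy / S_xx = -415.1667 / 130.8333 = -3.1732.

-3.1732


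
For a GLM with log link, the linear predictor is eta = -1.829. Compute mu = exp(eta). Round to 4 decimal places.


mu = exp(eta) = exp(-1.829).
= 0.1606.

0.1606


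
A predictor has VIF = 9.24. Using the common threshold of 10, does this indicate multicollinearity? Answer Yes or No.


Check: VIF = 9.24 vs threshold = 10.
Since 9.24 < 10, the answer is No.

No


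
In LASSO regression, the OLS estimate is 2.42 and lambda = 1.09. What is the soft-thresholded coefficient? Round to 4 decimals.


|beta_OLS| = 2.42.
lambda = 1.09.
Since |beta| > lambda, coefficient = sign(beta)*(|beta| - lambda) = 1.3300.
Result = 1.3300.

1.3300


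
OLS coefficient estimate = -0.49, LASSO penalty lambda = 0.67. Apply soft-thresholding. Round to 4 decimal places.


|beta_OLS| = 0.49.
lambda = 0.67.
Since |beta| <= lambda, the coefficient is set to 0.
Result = 0.0000.

0.0000


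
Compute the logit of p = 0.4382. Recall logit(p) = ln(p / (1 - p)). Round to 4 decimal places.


The odds are p/(1-p) = 0.4382 / 0.5618 = 0.7800.
logit(p) = ln(0.7800) = -0.2485.

-0.2485


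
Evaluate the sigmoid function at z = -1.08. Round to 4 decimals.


First, exp(1.0800) = 2.9447.
Then sigma(z) = 1/(1 + 2.9447) = 0.2535.

0.2535


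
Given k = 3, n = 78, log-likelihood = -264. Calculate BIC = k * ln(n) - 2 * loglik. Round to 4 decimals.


k * ln(n) = 3 * ln(78) = 3 * 4.356709 = 13.070127.
-2 * loglik = -2 * (-264) = 528.
BIC = 13.070127 + 528 = 541.070127, which rounds to 541.0701.

541.0701


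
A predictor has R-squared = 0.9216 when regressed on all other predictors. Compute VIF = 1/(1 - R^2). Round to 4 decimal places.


Using VIF = 1/(1 - R^2_j):
1 - 0.9216 = 0.0784.
VIF = 12.7551.

12.7551


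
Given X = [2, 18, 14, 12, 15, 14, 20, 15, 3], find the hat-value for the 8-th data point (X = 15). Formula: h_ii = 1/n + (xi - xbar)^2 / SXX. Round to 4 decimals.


Mean of X: xbar = 12.5556.
SXX = 304.2222.
For X = 15: h = 1/9 + (15 - 12.5556)^2/304.2222 = 0.1308.

0.1308


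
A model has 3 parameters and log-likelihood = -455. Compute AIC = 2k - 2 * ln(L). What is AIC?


Compute:
2k = 2*3 = 6.
-2*loglik = -2*(-455) = 910.
AIC = 6 + 910 = 916.

916


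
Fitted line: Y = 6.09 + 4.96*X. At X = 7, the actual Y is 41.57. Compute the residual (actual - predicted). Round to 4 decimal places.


Fitted value at X = 7 is yhat = 6.09 + 4.96*7 = 40.8100.
Residual = 41.57 - 40.8100 = 0.7600.

0.7600


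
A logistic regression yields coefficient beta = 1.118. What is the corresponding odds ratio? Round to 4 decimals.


exp(1.118) = 3.0587.
So the odds ratio is 3.0587.

3.0587


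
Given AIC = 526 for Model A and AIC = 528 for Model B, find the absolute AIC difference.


Compute |526 - 528| = 2.
Model A has the smaller AIC.

2


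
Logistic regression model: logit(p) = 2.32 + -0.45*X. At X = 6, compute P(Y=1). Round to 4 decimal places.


Compute z = 2.32 + (-0.45)(6) = -0.3800.
exp(-z) = 1.4623.
P = 1/(1 + 1.4623) = 0.4061.

0.4061


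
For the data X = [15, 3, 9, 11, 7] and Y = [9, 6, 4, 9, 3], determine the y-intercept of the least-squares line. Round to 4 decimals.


First find the slope: b1 = 0.3750.
Means: xbar = 9.0000, ybar = 6.2000.
b0 = ybar - b1 * xbar = 6.2000 - 0.3750 * 9.0000 = 2.8250.

2.8250


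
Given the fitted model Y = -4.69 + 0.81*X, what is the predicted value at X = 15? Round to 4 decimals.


Predicted value:
Y = -4.69 + (0.81)(15) = -4.69 + 12.1500 = 7.4600.

7.4600


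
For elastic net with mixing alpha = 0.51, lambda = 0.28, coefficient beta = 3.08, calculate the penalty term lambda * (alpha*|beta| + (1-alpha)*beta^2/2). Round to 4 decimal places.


L1 component = 0.51 * |3.08| = 1.5708.
L2 component = 0.49 * 3.08^2 / 2 = 2.3242.
Penalty = 0.28 * (1.5708 + 2.3242) = 0.28 * 3.8950 = 1.0906.

1.0906


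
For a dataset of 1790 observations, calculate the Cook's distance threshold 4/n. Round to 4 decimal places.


The threshold is 4/n.
4/1790 = 0.0022.

0.0022


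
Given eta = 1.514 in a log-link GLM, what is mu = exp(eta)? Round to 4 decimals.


The inverse log link gives:
mu = exp(1.514) = 4.5449.

4.5449


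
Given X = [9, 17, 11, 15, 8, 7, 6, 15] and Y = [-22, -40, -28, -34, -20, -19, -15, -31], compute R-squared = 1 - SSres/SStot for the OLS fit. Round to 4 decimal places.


Fit the OLS line: b0 = -4.0348, b1 = -2.0082.
SSres = 18.8668.
SStot = 510.8750.
R^2 = 1 - 18.8668/510.8750 = 0.9631.

0.9631


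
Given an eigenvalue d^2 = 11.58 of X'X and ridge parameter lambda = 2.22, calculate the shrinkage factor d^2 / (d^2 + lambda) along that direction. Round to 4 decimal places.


d^2 + lambda = 11.58 + 2.22 = 13.8000.
Shrinkage factor = 11.58/13.8000 = 0.8391.

0.8391


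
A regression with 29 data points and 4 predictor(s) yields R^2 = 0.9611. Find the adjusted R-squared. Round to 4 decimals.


Using the formula:
(1 - 0.9611) = 0.0389.
Multiply by 28/24: 0.0389 * 28 = 1.0892, then 1.0892 / 24 = 0.0454.
Adj R^2 = 1 - 0.0454 = 0.9546.

0.9546


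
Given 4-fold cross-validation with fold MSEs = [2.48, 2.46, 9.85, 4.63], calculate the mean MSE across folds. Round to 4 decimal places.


Add all fold MSEs: 19.4200.
Divide by k = 4: 19.4200/4 = 4.8550.

4.8550


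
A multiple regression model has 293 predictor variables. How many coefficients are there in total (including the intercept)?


Including the intercept, the model has 293 predictor coefficients + 1 intercept.
Total = 294.

294


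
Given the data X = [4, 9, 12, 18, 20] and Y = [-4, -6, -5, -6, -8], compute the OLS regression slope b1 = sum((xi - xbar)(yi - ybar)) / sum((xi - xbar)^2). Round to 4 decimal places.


Calculate xbar = 12.6000, ybar = -5.8000.
S_xx = 171.2000, S_xy = -32.6000.
Using b1 = S_xy / S_xx = -32.6000 / 171.2000, we get b1 = -0.1904.

-0.1904


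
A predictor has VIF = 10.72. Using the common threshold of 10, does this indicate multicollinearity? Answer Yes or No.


Compare VIF = 10.72 to the threshold of 10.
10.72 >= 10, so the answer is Yes.

Yes


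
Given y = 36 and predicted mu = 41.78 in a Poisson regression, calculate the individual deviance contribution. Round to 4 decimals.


First: ln(36/41.78) = -0.148899.
Then: 36 * -0.148899 = -5.360364.
y - mu = 36 - 41.78 = -5.78.
D = 2(-5.360364 - -5.78) = 0.839272, which rounds to 0.8393.

0.8393


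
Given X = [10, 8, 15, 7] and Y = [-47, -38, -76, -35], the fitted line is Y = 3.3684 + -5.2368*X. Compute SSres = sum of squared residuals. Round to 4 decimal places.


For each point, residual = actual - predicted.
Residuals: [1.9996, 0.5260, -0.8164, -1.7108].
Sum of squared residuals = 7.8684.

7.8684


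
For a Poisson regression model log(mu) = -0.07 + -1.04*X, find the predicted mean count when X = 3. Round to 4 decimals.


Compute eta = -0.07 + -1.04 * 3 = -3.1900.
Apply inverse link: mu = e^-3.1900 = 0.0412.

0.0412


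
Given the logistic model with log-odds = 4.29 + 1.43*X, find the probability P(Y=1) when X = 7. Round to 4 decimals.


z = 4.29 + 1.43 * 7 = 14.3000.
Sigmoid: P = 1 / (1 + exp(-14.3000)) = 1.0000.

1.0000


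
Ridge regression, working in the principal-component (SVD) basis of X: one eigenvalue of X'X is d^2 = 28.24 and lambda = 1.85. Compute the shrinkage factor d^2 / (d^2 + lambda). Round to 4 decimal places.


Denominator = d^2 + lambda = 28.24 + 1.85 = 30.0900.
Shrinkage = 28.24 / 30.0900 = 0.9385.

0.9385


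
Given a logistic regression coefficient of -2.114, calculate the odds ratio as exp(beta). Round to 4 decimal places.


Odds ratio = exp(beta) = exp(-2.114).
= 0.1208.

0.1208


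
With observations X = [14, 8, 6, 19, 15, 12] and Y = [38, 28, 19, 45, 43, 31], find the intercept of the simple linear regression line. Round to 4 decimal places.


First find the slope: b1 = 1.9941.
Means: xbar = 12.3333, ybar = 34.0000.
b0 = ybar - b1 * xbar = 34.0000 - 1.9941 * 12.3333 = 9.4059.

9.4059


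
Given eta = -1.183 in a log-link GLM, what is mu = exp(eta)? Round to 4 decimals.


mu = exp(eta) = exp(-1.183).
= 0.3064.

0.3064


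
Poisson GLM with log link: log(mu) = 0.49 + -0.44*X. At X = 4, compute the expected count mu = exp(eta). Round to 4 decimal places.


eta = 0.49 + -0.44 * 4 = -1.2700.
mu = exp(-1.2700) = 0.2808.

0.2808


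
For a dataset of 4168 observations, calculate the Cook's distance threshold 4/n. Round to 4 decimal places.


Using the rule of thumb:
Threshold = 4 / 4168 = 0.0010.

0.0010


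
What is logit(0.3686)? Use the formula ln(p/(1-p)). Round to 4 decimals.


Compute the odds: 0.3686/0.6314 = 0.5838.
Take the natural log: ln(0.5838) = -0.5382.

-0.5382


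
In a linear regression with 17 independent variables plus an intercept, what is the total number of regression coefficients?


Total coefficients = number of predictors + 1 (for the intercept).
= 17 + 1 = 18.

18


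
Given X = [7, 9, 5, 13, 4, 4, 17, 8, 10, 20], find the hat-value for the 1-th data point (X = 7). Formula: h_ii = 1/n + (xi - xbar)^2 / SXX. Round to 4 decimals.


Compute xbar = 9.7000 with n = 10 observations.
SXX = 268.1000.
Leverage = 1/10 + (7 - 9.7000)^2/268.1000 = 0.1272.

0.1272


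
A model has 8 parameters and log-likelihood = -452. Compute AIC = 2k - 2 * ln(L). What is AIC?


Compute:
2k = 2*8 = 16.
-2*loglik = -2*(-452) = 904.
AIC = 16 + 904 = 920.

920


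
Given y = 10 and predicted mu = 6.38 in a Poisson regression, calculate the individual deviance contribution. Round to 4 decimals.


Compute y*ln(y/mu) = 10*ln(10/6.38) = 10*0.449417 = 4.494170.
y - mu = 3.62.
D = 2*(4.494170 - (3.62)) = 1.748340, which rounds to 1.7483.

1.7483


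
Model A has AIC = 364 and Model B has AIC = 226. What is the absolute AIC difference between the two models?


Absolute difference = |364 - 226| = 138.
The model with lower AIC (B) is preferred.

138


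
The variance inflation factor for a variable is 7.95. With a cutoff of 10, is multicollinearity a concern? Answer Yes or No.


Compare VIF = 7.95 to the threshold of 10.
7.95 < 10, so the answer is No.

No


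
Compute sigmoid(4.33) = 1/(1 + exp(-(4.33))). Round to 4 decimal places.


exp(-4.3300) = 0.0132.
1 + exp(-z) = 1.0132.
sigmoid = 1/1.0132 = 0.9870.

0.9870


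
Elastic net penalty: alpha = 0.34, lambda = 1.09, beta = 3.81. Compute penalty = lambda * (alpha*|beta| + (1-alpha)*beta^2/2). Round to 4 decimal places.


alpha * |beta| = 0.34 * 3.81 = 1.2954.
(1-alpha) * beta^2/2 = 0.66 * 14.5161/2 = 4.7903.
Total = 1.09 * (1.2954 + 4.7903) = 6.6334.

6.6334


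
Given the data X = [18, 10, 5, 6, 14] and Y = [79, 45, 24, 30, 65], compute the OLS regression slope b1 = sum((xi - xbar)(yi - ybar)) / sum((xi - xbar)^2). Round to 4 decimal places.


First compute the means: xbar = 10.6000, ybar = 48.6000.
Then S_xx = sum((xi - xbar)^2) = 119.2000.
S_xy = sum((xi - xbar)(yi - ybar)) = 506.2000.
b1 = S_xy / S_xx = 506.2000 / 119.2000 = 4.2466.

4.2466


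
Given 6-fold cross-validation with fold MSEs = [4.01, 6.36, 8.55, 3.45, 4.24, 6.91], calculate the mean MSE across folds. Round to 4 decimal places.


Add all fold MSEs: 33.5200.
Divide by k = 6: 33.5200/6 = 5.5867.

5.5867


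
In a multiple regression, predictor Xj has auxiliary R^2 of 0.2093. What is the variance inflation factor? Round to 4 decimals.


Denominator: 1 - 0.2093 = 0.7907.
VIF = 1 / 0.7907 = 1.2647.

1.2647


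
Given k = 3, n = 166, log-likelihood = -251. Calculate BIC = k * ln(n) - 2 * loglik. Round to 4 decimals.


ln(166) = 5.111988.
k * ln(n) = 3 * 5.111988 = 15.335964.
-2L = 502.
BIC = 15.335964 + 502 = 517.335964, which rounds to 517.3360.

517.3360


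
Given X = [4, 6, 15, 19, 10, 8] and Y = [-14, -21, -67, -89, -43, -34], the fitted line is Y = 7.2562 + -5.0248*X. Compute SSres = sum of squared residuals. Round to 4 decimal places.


Predicted values from Y = 7.2562 + -5.0248*X.
Residuals: [-1.1570, 1.8926, 1.1158, -0.7850, -0.0082, -1.0578].
SSres = 7.9008.

7.9008


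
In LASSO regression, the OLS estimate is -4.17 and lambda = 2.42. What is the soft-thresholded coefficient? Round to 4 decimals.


|beta_OLS| = 4.17.
lambda = 2.42.
Since |beta| > lambda, coefficient = sign(beta)*(|beta| - lambda) = -1.7500.
Result = -1.7500.

-1.7500


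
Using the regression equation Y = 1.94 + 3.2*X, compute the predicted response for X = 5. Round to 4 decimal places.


Predicted value:
Y = 1.94 + (3.2)(5) = 1.94 + 16.0000 = 17.9400.

17.9400


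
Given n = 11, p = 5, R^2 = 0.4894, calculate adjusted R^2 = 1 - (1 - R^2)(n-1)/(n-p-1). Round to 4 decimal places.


Plug in: Adj R^2 = 1 - (1 - 0.4894) * 10/5.
= 1 - 0.5106 * 10/5
= 1 - 5.1060 / 5
= 1 - 1.0212 = -0.0212.

-0.0212


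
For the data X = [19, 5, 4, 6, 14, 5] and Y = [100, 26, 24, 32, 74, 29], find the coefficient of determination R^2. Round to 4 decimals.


After computing the OLS fit (b0=2.0681, b1=5.1432):
SSres = 7.4183, SStot = 5055.5000.
R^2 = 1 - 7.4183/5055.5000 = 0.9985.

0.9985


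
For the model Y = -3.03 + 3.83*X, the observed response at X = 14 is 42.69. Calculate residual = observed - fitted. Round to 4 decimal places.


Fitted value at X = 14 is yhat = -3.03 + 3.83*14 = 50.5900.
Residual = 42.69 - 50.5900 = -7.9000.

-7.9000


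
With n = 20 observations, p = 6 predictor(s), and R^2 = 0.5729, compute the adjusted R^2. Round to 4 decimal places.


Plug in: Adj R^2 = 1 - (1 - 0.5729) * 19/13.
= 1 - 0.4271 * 19/13
= 1 - 8.1149 / 13
= 1 - 0.6242 = 0.3758.

0.3758


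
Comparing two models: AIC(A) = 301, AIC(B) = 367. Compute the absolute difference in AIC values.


Compute |301 - 367| = 66.
Model A has the smaller AIC.

66


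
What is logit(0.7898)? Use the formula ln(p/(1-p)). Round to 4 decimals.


1 - p = 0.2102.
p/(1-p) = 3.7574.
logit = ln(3.7574) = 1.3237.

1.3237


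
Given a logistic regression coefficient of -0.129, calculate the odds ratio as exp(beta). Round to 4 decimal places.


The odds ratio is computed as:
OR = e^(-0.129) = 0.8790.

0.8790


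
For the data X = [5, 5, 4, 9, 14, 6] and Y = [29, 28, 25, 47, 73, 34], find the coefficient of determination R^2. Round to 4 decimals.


The fitted line is Y = 4.6635 + 4.8376*X.
SSres = 3.6329, SStot = 1661.3333.
R^2 = 1 - SSres/SStot = 0.9978.

0.9978


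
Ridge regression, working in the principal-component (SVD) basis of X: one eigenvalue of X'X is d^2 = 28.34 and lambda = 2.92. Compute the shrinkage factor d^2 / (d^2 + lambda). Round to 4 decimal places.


Denominator = d^2 + lambda = 28.34 + 2.92 = 31.2600.
Shrinkage = 28.34 / 31.2600 = 0.9066.

0.9066


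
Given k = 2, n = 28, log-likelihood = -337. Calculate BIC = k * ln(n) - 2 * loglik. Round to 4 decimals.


k * ln(n) = 2 * ln(28) = 2 * 3.332205 = 6.664410.
-2 * loglik = -2 * (-337) = 674.
BIC = 6.664410 + 674 = 680.664410, which rounds to 680.6644.

680.6644


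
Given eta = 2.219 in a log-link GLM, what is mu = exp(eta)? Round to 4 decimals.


mu = exp(eta) = exp(2.219).
= 9.1981.

9.1981


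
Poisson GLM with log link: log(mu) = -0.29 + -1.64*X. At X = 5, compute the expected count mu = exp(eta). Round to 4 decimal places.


eta = -0.29 + -1.64 * 5 = -8.4900.
mu = exp(-8.4900) = 0.0002.

0.0002


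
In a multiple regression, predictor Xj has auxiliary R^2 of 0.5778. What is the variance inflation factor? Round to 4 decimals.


Denominator: 1 - 0.5778 = 0.4222.
VIF = 1 / 0.4222 = 2.3685.

2.3685


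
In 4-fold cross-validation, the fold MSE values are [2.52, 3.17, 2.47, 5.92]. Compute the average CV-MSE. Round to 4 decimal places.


Sum of fold MSEs = 14.0800.
Average = 14.0800 / 4 = 3.5200.

3.5200


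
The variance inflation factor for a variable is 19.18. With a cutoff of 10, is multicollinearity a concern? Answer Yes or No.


Compare VIF = 19.18 to the threshold of 10.
19.18 >= 10, so the answer is Yes.

Yes


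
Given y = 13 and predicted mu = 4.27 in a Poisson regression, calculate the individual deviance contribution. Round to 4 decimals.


First: ln(13/4.27) = 1.113336.
Then: 13 * 1.113336 = 14.473368.
y - mu = 13 - 4.27 = 8.73.
D = 2(14.473368 - 8.73) = 11.486736, which rounds to 11.4867.

11.4867


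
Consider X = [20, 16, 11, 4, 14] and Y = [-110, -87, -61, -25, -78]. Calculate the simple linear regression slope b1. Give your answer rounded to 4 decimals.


First compute the means: xbar = 13.0000, ybar = -72.2000.
Then S_xx = sum((xi - xbar)^2) = 144.0000.
S_xy = sum((xi - xbar)(yi - ybar)) = -762.0000.
b1 = S_xy / S_xx = -762.0000 / 144.0000 = -5.2917.

-5.2917


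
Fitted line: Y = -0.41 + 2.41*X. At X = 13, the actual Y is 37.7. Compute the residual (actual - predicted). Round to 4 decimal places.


Compute yhat = -0.41 + (2.41)(13) = 30.9200.
Residual = actual - predicted = 37.7 - 30.9200 = 6.7800.

6.7800


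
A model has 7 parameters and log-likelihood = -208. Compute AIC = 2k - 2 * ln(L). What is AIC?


Compute:
2k = 2*7 = 14.
-2*loglik = -2*(-208) = 416.
AIC = 14 + 416 = 430.

430


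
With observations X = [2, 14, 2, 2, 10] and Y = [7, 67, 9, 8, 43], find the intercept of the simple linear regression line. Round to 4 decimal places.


The slope is b1 = 4.7813.
Sample means are xbar = 6.0000 and ybar = 26.8000.
Intercept: b0 = 26.8000 - (4.7813)(6.0000) = -1.8875.

-1.8875


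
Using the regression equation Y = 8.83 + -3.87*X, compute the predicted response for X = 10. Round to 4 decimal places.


Substitute X = 10 into the equation:
Y = 8.83 + -3.87 * 10 = 8.83 + -38.7000 = -29.8700.

-29.8700


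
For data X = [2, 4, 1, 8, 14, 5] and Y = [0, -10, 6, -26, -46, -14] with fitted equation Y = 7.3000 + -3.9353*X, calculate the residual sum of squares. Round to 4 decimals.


Predicted values from Y = 7.3000 + -3.9353*X.
Residuals: [0.5706, -1.5588, 2.6353, -1.8176, 1.7942, -1.6235].
SSres = 18.8588.

18.8588


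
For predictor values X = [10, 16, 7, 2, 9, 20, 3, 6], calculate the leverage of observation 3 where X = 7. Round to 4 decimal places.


n = 8, xbar = 9.1250.
SXX = sum((xi - xbar)^2) = 268.8750.
h = 1/8 + (7 - 9.1250)^2 / 268.8750 = 0.1418.

0.1418


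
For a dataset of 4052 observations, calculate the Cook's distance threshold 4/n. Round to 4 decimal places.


Cook's distance cutoff = 4/n = 4/4052.
= 0.0010.

0.0010


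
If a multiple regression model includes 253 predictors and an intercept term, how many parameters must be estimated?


Each predictor gets one coefficient, plus one intercept.
Total parameters = 253 + 1 = 254.

254


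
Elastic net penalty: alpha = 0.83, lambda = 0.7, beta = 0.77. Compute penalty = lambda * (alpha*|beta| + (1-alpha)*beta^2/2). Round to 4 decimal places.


Compute:
L1 = 0.83 * 0.77 = 0.6391.
L2 = 0.17 * 0.77^2 / 2 = 0.0504.
Penalty = 0.7 * (0.6391 + 0.0504) = 0.4826.

0.4826


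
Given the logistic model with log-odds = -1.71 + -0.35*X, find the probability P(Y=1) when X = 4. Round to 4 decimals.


Linear predictor: z = -1.71 + -0.35 * 4 = -3.1100.
P = 1/(1 + exp(3.1100)) = 1/(1 + 22.4210) = 0.0427.

0.0427


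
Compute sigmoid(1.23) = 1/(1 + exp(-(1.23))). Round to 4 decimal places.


Compute exp(-1.2300) = 0.2923.
Sigmoid = 1 / (1 + 0.2923) = 1 / 1.2923 = 0.7738.

0.7738


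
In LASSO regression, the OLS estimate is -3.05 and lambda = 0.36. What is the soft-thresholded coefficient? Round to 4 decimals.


Absolute value: |-3.05| = 3.05.
Compare to lambda = 0.36.
Since |beta| > lambda, coefficient = sign(beta)*(|beta| - lambda) = -2.6900.

-2.6900


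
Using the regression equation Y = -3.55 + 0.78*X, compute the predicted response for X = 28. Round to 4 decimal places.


Predicted value:
Y = -3.55 + (0.78)(28) = -3.55 + 21.8400 = 18.2900.

18.2900


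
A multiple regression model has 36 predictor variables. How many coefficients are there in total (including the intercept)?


Total coefficients = number of predictors + 1 (for the intercept).
= 36 + 1 = 37.

37


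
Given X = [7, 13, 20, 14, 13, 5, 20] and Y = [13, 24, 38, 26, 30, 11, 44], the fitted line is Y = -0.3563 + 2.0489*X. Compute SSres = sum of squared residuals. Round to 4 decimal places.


For each point, residual = actual - predicted.
Residuals: [-0.9860, -2.2794, -2.6217, -2.3283, 3.7206, 1.1118, 3.3783].
Sum of squared residuals = 44.9540.

44.9540


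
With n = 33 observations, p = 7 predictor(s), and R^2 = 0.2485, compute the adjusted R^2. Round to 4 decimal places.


Plug in: Adj R^2 = 1 - (1 - 0.2485) * 32/25.
= 1 - 0.7515 * 32/25
= 1 - 24.0480 / 25
= 1 - 0.9619 = 0.0381.

0.0381


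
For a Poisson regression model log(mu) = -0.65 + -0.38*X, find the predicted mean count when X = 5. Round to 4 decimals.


Linear predictor: eta = -0.65 + (-0.38)(5) = -2.5500.
Expected count: mu = exp(-2.5500) = 0.0781.

0.0781


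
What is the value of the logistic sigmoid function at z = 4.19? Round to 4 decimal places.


First, exp(-4.1900) = 0.0151.
Then sigma(z) = 1/(1 + 0.0151) = 0.9851.

0.9851


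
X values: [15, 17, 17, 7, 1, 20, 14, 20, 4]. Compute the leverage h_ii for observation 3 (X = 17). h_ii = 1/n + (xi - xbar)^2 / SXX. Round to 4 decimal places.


n = 9, xbar = 12.7778.
SXX = sum((xi - xbar)^2) = 395.5556.
h = 1/9 + (17 - 12.7778)^2 / 395.5556 = 0.1562.

0.1562


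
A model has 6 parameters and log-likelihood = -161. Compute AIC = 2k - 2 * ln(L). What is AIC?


Compute:
2k = 2*6 = 12.
-2*loglik = -2*(-161) = 322.
AIC = 12 + 322 = 334.

334


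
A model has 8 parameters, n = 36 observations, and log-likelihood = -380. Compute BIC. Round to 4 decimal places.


k * ln(n) = 8 * ln(36) = 8 * 3.583519 = 28.668152.
-2 * loglik = -2 * (-380) = 760.
BIC = 28.668152 + 760 = 788.668152, which rounds to 788.6682.

788.6682


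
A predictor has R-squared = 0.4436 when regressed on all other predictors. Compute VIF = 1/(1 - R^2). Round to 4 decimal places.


VIF = 1 / (1 - 0.4436).
= 1 / 0.5564 = 1.7973.

1.7973


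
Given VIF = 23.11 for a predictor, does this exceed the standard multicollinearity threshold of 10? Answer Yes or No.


Check: VIF = 23.11 vs threshold = 10.
Since 23.11 >= 10, the answer is Yes.

Yes


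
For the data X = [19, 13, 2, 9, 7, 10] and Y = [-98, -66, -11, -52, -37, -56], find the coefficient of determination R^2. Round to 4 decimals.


After computing the OLS fit (b0=-2.7846, b1=-5.0549):
SSres = 32.8394, SStot = 4223.3333.
R^2 = 1 - 32.8394/4223.3333 = 0.9922.

0.9922


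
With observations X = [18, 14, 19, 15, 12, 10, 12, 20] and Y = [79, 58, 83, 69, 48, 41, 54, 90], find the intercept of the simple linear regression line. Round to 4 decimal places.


Compute b1 = 4.7872 from the OLS formula.
With xbar = 15.0000 and ybar = 65.2500, the intercept is:
b0 = 65.2500 - 4.7872 * 15.0000 = -6.5585.

-6.5585


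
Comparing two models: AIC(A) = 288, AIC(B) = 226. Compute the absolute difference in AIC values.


|AIC_A - AIC_B| = |288 - 226| = 62.
Model B is preferred (lower AIC).

62


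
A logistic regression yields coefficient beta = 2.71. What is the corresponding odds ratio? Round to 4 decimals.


exp(2.71) = 15.0293.
So the odds ratio is 15.0293.

15.0293


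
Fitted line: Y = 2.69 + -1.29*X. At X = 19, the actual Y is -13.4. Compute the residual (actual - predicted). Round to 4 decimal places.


Predicted = 2.69 + -1.29 * 19 = -21.8200.
Residual = -13.4 - -21.8200 = 8.4200.

8.4200


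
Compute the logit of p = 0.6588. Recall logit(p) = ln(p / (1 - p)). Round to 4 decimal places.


Compute the odds: 0.6588/0.3412 = 1.9308.
Take the natural log: ln(1.9308) = 0.6580.

0.6580


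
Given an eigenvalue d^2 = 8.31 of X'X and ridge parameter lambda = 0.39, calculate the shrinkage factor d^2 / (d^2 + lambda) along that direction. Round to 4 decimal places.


Denominator = d^2 + lambda = 8.31 + 0.39 = 8.7000.
Shrinkage = 8.31 / 8.7000 = 0.9552.

0.9552


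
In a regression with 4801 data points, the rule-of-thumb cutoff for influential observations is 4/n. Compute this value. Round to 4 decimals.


Cook's distance cutoff = 4/n = 4/4801.
= 0.0008.

0.0008


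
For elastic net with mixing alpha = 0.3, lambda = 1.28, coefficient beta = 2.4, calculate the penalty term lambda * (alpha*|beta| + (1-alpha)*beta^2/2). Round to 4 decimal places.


Compute:
L1 = 0.3 * 2.4 = 0.7200.
L2 = 0.7 * 2.4^2 / 2 = 2.0160.
Penalty = 1.28 * (0.7200 + 2.0160) = 3.5021.

3.5021


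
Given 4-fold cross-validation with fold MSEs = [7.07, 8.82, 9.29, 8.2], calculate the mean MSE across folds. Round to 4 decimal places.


Sum of fold MSEs = 33.3800.
Average = 33.3800 / 4 = 8.3450.

8.3450


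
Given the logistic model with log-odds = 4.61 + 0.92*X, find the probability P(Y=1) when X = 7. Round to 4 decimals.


Linear predictor: z = 4.61 + 0.92 * 7 = 11.0500.
P = 1/(1 + exp(-11.0500)) = 1/(1 + 0.0000) = 1.0000.

1.0000


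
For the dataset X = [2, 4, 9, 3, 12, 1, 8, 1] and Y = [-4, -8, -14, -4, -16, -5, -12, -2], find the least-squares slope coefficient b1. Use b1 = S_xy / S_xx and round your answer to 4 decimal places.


Calculate xbar = 5.0000, ybar = -8.1250.
S_xx = 120.0000, S_xy = -148.0000.
Using b1 = S_xy / S_xx = -148.0000 / 120.0000, we get b1 = -1.2333.

-1.2333


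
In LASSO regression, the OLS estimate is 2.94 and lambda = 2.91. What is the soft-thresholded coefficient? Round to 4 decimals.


Absolute value: |2.94| = 2.94.
Compare to lambda = 2.91.
Since |beta| > lambda, coefficient = sign(beta)*(|beta| - lambda) = 0.0300.

0.0300


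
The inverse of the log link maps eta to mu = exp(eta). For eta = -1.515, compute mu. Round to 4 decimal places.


Apply the inverse link:
mu = e^-1.515 = 0.2198.

0.2198


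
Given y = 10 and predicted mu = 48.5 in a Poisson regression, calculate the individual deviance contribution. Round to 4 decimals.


y/mu = 10/48.5 = 0.206186 (approx.), and ln(10/48.5) = -1.578979.
y * ln(y/mu) = 10 * -1.578979 = -15.789790.
y - mu = -38.5.
D = 2 * (-15.789790 - -38.5) = 45.420420, which rounds to 45.4204.

45.4204


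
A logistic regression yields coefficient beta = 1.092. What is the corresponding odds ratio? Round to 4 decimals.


Odds ratio = exp(beta) = exp(1.092).
= 2.9802.

2.9802


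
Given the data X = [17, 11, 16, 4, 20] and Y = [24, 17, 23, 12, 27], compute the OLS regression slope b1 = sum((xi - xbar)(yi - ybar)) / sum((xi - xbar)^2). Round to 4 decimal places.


First compute the means: xbar = 13.6000, ybar = 20.6000.
Then S_xx = sum((xi - xbar)^2) = 157.2000.
S_xy = sum((xi - xbar)(yi - ybar)) = 150.2000.
b1 = S_xy / S_xx = 150.2000 / 157.2000 = 0.9555.

0.9555


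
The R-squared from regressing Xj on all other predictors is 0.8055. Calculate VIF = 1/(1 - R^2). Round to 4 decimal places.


VIF = 1 / (1 - 0.8055).
= 1 / 0.1945 = 5.1414.

5.1414


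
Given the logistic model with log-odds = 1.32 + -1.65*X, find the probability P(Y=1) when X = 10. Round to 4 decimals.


Linear predictor: z = 1.32 + -1.65 * 10 = -15.1800.
P = 1/(1 + exp(15.1800)) = 1/(1 + 3913724.3587) = 0.0000.

0.0000


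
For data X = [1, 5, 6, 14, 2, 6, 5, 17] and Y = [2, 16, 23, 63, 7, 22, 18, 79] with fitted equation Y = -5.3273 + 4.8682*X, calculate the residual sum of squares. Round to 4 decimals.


Compute predicted values, then residuals = yi - yhat_i.
Residuals: [2.4591, -3.0137, -0.8819, 0.1725, 2.5909, -1.8819, -1.0137, 1.5679].
SSres = sum(residual^2) = 29.6773.

29.6773


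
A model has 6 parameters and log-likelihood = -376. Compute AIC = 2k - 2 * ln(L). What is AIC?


AIC = 2*6 - 2*(-376).
= 12 + 752 = 764.

764


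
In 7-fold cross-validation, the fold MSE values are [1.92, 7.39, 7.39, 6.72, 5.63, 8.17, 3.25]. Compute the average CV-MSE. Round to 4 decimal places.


Sum of fold MSEs = 40.4700.
Average = 40.4700 / 7 = 5.7814.

5.7814


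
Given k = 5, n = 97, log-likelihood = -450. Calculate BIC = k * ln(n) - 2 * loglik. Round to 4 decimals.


k * ln(n) = 5 * ln(97) = 5 * 4.574711 = 22.873555.
-2 * loglik = -2 * (-450) = 900.
BIC = 22.873555 + 900 = 922.873555, which rounds to 922.8736.

922.8736


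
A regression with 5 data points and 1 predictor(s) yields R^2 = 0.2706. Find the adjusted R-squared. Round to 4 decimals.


Using the formula:
(1 - 0.2706) = 0.7294.
Multiply by 4/3: 0.7294 * 4 = 2.9176, then 2.9176 / 3 = 0.9725.
Adj R^2 = 1 - 0.9725 = 0.0275.

0.0275


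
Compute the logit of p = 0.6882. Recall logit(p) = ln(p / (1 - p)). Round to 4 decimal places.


Compute the odds: 0.6882/0.3118 = 2.2072.
Take the natural log: ln(2.2072) = 0.7917.

0.7917


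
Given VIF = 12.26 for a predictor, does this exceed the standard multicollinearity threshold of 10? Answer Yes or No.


The threshold is 10.
VIF = 12.26 is >= 10.
Multicollinearity indication: Yes.

Yes


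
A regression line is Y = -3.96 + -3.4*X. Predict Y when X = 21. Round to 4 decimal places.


Substitute X = 21 into the equation:
Y = -3.96 + -3.4 * 21 = -3.96 + -71.4000 = -75.3600.

-75.3600


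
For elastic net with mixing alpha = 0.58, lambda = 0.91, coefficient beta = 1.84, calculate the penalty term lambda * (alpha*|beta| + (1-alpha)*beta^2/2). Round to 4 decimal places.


alpha * |beta| = 0.58 * 1.84 = 1.0672.
(1-alpha) * beta^2/2 = 0.42 * 3.3856/2 = 0.7110.
Total = 0.91 * (1.0672 + 0.7110) = 1.6181.

1.6181


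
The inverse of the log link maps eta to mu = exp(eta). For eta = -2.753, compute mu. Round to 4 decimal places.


Apply the inverse link:
mu = e^-2.753 = 0.0637.

0.0637


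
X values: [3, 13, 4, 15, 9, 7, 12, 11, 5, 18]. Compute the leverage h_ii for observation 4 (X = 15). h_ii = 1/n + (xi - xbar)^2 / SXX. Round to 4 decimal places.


n = 10, xbar = 9.7000.
SXX = sum((xi - xbar)^2) = 222.1000.
h = 1/10 + (15 - 9.7000)^2 / 222.1000 = 0.2265.

0.2265


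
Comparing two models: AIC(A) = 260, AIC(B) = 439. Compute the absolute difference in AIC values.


Compute |260 - 439| = 179.
Model A has the smaller AIC.

179


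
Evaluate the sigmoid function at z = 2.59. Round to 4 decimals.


exp(-2.5900) = 0.0750.
1 + exp(-z) = 1.0750.
sigmoid = 1/1.0750 = 0.9302.

0.9302


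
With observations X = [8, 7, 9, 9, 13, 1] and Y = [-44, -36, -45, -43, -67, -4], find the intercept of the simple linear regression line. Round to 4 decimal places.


The slope is b1 = -5.1909.
Sample means are xbar = 7.8333 and ybar = -39.8333.
Intercept: b0 = -39.8333 - (-5.1909)(7.8333) = 0.8286.

0.8286


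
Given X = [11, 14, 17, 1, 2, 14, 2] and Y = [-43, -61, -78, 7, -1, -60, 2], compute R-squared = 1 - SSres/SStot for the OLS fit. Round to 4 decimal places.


The fitted line is Y = 11.6309 + -5.1708*X.
SSres = 14.7096, SStot = 7485.7143.
R^2 = 1 - SSres/SStot = 0.9980.

0.9980


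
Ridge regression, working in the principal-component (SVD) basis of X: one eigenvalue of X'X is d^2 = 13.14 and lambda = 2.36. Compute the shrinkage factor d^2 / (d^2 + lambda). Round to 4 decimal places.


Compute the denominator: 13.14 + 2.36 = 15.5000.
Shrinkage factor = 13.14 / 15.5000 = 0.8477.

0.8477


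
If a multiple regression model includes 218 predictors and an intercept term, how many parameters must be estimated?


Total coefficients = number of predictors + 1 (for the intercept).
= 218 + 1 = 219.

219


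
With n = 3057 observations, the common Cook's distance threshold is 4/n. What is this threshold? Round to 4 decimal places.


The threshold is 4/n.
4/3057 = 0.0013.

0.0013


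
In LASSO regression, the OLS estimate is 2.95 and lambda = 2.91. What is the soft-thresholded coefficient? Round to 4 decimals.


Check: |2.95| = 2.95 vs lambda = 2.91.
Since |beta| > lambda, coefficient = sign(beta)*(|beta| - lambda) = 0.0400.
Soft-thresholded coefficient = 0.0400.

0.0400


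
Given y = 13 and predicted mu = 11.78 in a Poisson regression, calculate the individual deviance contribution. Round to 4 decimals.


y/mu = 13/11.78 = 1.103565 (approx.), and ln(13/11.78) = 0.098546.
y * ln(y/mu) = 13 * 0.098546 = 1.281098.
y - mu = 1.22.
D = 2 * (1.281098 - 1.22) = 0.122196, which rounds to 0.1222.

0.1222


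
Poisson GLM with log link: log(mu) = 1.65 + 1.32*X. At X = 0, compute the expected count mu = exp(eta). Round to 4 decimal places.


Linear predictor: eta = 1.65 + (1.32)(0) = 1.6500.
Expected count: mu = exp(1.6500) = 5.2070.

5.2070


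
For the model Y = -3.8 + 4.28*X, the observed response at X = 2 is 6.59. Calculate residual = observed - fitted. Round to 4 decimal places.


Fitted value at X = 2 is yhat = -3.8 + 4.28*2 = 4.7600.
Residual = 6.59 - 4.7600 = 1.8300.

1.8300


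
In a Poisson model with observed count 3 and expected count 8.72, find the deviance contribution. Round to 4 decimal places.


First: ln(3/8.72) = -1.067007.
Then: 3 * -1.067007 = -3.201021.
y - mu = 3 - 8.72 = -5.72.
D = 2(-3.201021 - -5.72) = 5.037958, which rounds to 5.0380.

5.0380


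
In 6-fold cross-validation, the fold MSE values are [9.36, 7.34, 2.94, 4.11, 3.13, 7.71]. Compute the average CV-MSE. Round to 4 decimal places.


Add all fold MSEs: 34.5900.
Divide by k = 6: 34.5900/6 = 5.7650.

5.7650


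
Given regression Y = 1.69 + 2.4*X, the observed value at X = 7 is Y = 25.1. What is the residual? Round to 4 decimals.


Fitted value at X = 7 is yhat = 1.69 + 2.4*7 = 18.4900.
Residual = 25.1 - 18.4900 = 6.6100.

6.6100


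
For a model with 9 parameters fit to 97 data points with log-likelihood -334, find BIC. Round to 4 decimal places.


Compute k*ln(n) = 9*ln(97) = 9*4.574711 = 41.172399.
Then -2*loglik = 668.
BIC = 41.172399 + 668 = 709.172399, which rounds to 709.1724.

709.1724
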